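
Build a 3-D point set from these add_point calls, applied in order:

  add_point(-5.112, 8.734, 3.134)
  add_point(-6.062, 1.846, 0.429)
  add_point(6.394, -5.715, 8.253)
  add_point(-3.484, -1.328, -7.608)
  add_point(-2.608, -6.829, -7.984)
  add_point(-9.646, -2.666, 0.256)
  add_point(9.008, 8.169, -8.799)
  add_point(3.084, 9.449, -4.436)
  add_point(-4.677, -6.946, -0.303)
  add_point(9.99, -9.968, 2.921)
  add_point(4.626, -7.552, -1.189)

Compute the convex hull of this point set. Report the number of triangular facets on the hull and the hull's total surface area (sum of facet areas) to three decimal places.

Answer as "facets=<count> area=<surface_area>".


Extreme-point indices: [0, 2, 3, 4, 5, 6, 7, 8, 9] — 9 of 11 on the boundary.

Triangle areas on the boundary:
  f1: (p2, p6, p9) → 82.8383
  f2: (p0, p2, p5) → 110.4189
  f3: (p4, p6, p9) → 154.4995
  f4: (p7, p2, p6) → 74.4090
  f5: (p7, p0, p2) → 104.7286
  f6: (p8, p4, p5) → 25.2184
  f7: (p8, p4, p9) → 60.8770
  f8: (p8, p2, p5) → 40.3901
  f9: (p8, p2, p9) → 53.8671
  f10: (p3, p4, p6) → 38.8930
  f11: (p3, p7, p6) → 48.2619
  f12: (p3, p4, p5) → 28.1334
  f13: (p3, p0, p5) → 62.6735
  f14: (p3, p7, p0) → 70.2821
Σ area = 955.491

Euler: V−E+F = 9−21+14 = 2.

facets=14 area=955.491


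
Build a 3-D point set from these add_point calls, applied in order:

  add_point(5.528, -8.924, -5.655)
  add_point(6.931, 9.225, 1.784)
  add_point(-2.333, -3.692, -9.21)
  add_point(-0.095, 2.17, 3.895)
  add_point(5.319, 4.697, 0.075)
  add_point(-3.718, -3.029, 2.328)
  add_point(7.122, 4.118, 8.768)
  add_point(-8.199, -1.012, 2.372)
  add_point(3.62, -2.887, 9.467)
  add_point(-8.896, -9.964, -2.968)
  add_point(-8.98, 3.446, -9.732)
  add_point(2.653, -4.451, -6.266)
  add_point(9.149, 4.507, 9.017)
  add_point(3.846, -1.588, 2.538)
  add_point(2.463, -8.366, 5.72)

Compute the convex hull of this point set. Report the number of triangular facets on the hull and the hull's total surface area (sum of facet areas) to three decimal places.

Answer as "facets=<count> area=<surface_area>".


Hull vertices (11/15): indices [0, 1, 2, 6, 7, 8, 9, 10, 11, 12, 14].

Facet areas (half cross-product norm):
  f1: (p7, p9, p10) → 66.3073
  f2: (p1, p0, p12) → 86.4814
  f3: (p1, p7, p10) → 116.3065
  f4: (p2, p9, p10) → 53.7596
  f5: (p2, p0, p9) → 55.5541
  f6: (p2, p1, p10) → 93.5663
  f7: (p14, p8, p12) → 21.4120
  f8: (p14, p0, p12) → 86.8833
  f9: (p14, p0, p9) → 78.4047
  f10: (p14, p7, p9) → 66.8776
  f11: (p14, p7, p8) → 44.4053
  f12: (p6, p8, p12) → 6.5971
  f13: (p6, p7, p8) → 53.4384
  f14: (p6, p1, p12) → 8.9955
  f15: (p6, p1, p7) → 74.4263
  f16: (p11, p1, p0) → 38.1001
  f17: (p11, p2, p0) → 12.2023
  f18: (p11, p2, p1) → 44.7549
Σ area = 1008.473

Euler characteristic 11−27+18 = 2 ✓

facets=18 area=1008.473


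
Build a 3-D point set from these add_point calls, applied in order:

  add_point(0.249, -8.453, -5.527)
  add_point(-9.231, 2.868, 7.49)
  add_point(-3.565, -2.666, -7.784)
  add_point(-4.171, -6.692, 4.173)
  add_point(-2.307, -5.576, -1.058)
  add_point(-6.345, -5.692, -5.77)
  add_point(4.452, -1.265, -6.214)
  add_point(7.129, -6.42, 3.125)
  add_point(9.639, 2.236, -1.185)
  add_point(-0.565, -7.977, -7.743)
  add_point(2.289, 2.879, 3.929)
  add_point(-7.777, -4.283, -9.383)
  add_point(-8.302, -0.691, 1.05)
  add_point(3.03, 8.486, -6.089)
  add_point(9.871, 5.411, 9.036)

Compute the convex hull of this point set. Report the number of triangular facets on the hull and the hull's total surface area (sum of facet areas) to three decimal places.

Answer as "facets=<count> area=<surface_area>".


Extreme-point indices: [0, 1, 3, 5, 6, 7, 8, 9, 11, 12, 13, 14] — 12 of 15 on the boundary.

Per-facet area ½‖(b−a)×(c−a)‖:
  f1: (p13, p14, p1) → 145.8923
  f2: (p11, p13, p1) → 142.3293
  f3: (p3, p14, p1) → 104.0684
  f4: (p8, p13, p14) → 52.9775
  f5: (p7, p3, p14) → 75.3725
  f6: (p7, p3, p0) → 53.5857
  f7: (p7, p8, p14) → 52.8727
  f8: (p7, p9, p0) → 6.4413
  f9: (p12, p11, p1) → 7.7128
  f10: (p12, p3, p1) → 29.2832
  f11: (p12, p3, p11) → 43.5558
  f12: (p6, p8, p13) → 37.1126
  f13: (p6, p11, p13) → 63.6973
  f14: (p6, p9, p11) → 34.5188
  f15: (p6, p7, p8) → 38.6131
  f16: (p6, p7, p9) → 46.7147
  f17: (p5, p3, p11) → 6.1543
  f18: (p5, p9, p11) → 13.3005
  f19: (p5, p3, p0) → 35.2504
  f20: (p5, p9, p0) → 7.8199
Σ area = 997.273

Euler: V−E+F = 12−30+20 = 2.

facets=20 area=997.273


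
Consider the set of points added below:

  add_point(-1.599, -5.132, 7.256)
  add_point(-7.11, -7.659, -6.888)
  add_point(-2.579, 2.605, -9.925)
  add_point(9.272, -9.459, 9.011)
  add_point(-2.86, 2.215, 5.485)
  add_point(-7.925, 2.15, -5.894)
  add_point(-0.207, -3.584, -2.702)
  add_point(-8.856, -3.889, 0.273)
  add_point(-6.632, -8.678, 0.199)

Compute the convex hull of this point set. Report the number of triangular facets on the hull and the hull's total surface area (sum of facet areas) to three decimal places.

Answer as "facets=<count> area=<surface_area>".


Hull vertices (8/9): indices [0, 1, 2, 3, 4, 5, 7, 8].

Area of each hull facet:
  f1: (p1, p2, p3) → 133.0326
  f2: (p4, p0, p7) → 35.7264
  f3: (p4, p2, p3) → 129.6701
  f4: (p4, p0, p3) → 38.2589
  f5: (p8, p0, p7) → 24.5254
  f6: (p8, p1, p7) → 18.7521
  f7: (p8, p0, p3) → 48.9864
  f8: (p8, p1, p3) → 54.8514
  f9: (p5, p4, p7) → 43.1828
  f10: (p5, p4, p2) → 40.7273
  f11: (p5, p1, p7) → 34.0437
  f12: (p5, p1, p2) → 33.1375
Σ area = 634.894

Euler: V−E+F = 8−18+12 = 2.

facets=12 area=634.894


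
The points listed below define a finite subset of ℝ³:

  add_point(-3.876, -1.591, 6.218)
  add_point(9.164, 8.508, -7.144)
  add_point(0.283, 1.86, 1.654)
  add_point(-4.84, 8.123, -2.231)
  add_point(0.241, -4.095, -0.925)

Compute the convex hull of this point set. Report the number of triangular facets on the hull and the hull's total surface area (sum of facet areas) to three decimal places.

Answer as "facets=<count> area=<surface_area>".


facets=4 area=309.089

Extreme-point indices: [0, 1, 3, 4] — 4 of 5 on the boundary.

Per-facet area ½‖(b−a)×(c−a)‖:
  f1: (p4, p1, p3) → 94.0248
  f2: (p0, p1, p3) → 94.5081
  f3: (p0, p4, p3) → 53.2604
  f4: (p0, p4, p1) → 67.2953
Σ area = 309.089

Euler characteristic 4−6+4 = 2 ✓


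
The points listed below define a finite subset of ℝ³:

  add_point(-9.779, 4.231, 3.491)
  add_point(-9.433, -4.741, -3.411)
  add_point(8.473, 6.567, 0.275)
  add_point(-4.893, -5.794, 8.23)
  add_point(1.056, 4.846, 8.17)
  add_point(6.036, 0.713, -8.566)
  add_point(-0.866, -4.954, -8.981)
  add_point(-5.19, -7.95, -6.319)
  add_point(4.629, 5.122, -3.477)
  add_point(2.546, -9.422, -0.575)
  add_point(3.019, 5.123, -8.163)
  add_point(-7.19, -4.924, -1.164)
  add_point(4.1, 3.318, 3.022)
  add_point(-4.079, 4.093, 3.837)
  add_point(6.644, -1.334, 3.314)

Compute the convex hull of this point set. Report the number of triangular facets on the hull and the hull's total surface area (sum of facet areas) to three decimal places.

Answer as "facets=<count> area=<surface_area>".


Points on the hull: [0, 1, 2, 3, 4, 5, 6, 7, 9, 10, 14] (11 of 15).

Area of each hull facet:
  f1: (p10, p2, p0) → 86.9024
  f2: (p14, p3, p9) → 57.2667
  f3: (p7, p6, p9) → 27.8984
  f4: (p7, p3, p9) → 58.5706
  f5: (p5, p10, p2) → 26.9889
  f6: (p5, p10, p6) → 23.8541
  f7: (p5, p6, p9) → 45.1957
  f8: (p5, p14, p2) → 45.5802
  f9: (p5, p14, p9) → 57.3328
  f10: (p1, p3, p0) → 61.9667
  f11: (p1, p7, p3) → 37.5959
  f12: (p1, p10, p0) → 90.3050
  f13: (p1, p10, p6) → 53.7307
  f14: (p1, p7, p6) → 15.8609
  f15: (p4, p14, p3) → 56.5283
  f16: (p4, p14, p2) → 40.0209
  f17: (p4, p3, p0) → 62.7573
  f18: (p4, p2, p0) → 60.8774
Σ area = 909.233

Euler: V−E+F = 11−27+18 = 2.

facets=18 area=909.233


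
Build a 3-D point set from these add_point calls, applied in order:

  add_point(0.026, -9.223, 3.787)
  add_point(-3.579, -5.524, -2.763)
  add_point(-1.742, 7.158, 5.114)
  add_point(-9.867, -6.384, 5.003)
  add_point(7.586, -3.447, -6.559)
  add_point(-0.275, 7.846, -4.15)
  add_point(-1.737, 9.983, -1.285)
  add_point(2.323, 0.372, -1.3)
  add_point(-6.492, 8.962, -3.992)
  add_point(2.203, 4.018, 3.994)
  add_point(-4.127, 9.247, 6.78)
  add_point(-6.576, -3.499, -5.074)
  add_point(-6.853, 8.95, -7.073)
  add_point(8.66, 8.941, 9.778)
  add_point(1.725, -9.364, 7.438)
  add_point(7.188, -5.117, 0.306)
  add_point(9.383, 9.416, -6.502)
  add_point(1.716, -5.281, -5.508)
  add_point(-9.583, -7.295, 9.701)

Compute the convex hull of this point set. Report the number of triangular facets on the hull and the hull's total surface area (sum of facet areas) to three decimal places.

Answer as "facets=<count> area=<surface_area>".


Hull vertices (15/19): indices [0, 1, 3, 4, 6, 8, 10, 11, 12, 13, 14, 15, 16, 17, 18].

Per-facet area ½‖(b−a)×(c−a)‖:
  f1: (p11, p12, p3) → 63.5533
  f2: (p4, p12, p16) → 104.0675
  f3: (p4, p11, p12) → 89.7922
  f4: (p4, p11, p17) → 13.2665
  f5: (p8, p12, p3) → 24.8101
  f6: (p6, p12, p16) → 46.1033
  f7: (p6, p13, p16) → 88.8696
  f8: (p6, p10, p13) → 55.3790
  f9: (p6, p8, p12) → 7.0132
  f10: (p6, p8, p10) → 22.9915
  f11: (p1, p11, p3) → 21.5202
  f12: (p1, p11, p17) → 11.9879
  f13: (p0, p4, p17) → 28.9587
  f14: (p0, p1, p3) → 38.7763
  f15: (p0, p1, p17) → 24.8958
  f16: (p18, p0, p3) → 24.8414
  f17: (p18, p10, p13) → 112.5911
  f18: (p18, p8, p3) → 33.4572
  f19: (p18, p8, p10) → 97.1781
  f20: (p15, p13, p16) → 117.7895
  f21: (p15, p4, p16) → 44.6423
  f22: (p14, p0, p4) → 25.2233
  f23: (p14, p15, p4) → 19.7123
  f24: (p14, p15, p13) → 84.5406
  f25: (p14, p18, p13) → 114.1352
  f26: (p14, p18, p0) → 22.9261
Σ area = 1339.022

Euler: V−E+F = 15−39+26 = 2.

facets=26 area=1339.022


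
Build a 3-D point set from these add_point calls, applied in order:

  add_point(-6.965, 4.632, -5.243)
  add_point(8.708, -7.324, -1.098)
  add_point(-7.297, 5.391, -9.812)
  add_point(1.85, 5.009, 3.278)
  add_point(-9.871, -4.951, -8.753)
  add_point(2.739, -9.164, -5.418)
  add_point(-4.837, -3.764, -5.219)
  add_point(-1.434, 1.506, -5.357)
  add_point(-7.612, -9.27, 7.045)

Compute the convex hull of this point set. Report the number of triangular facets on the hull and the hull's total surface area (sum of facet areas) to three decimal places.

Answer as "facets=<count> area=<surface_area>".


Hull vertices (7/9): indices [0, 1, 2, 3, 4, 5, 8].

Facet areas (half cross-product norm):
  f1: (p3, p2, p1) → 117.8925
  f2: (p3, p8, p1) → 120.5954
  f3: (p5, p2, p4) → 73.0352
  f4: (p5, p2, p1) → 64.0832
  f5: (p5, p8, p4) → 101.8343
  f6: (p5, p8, p1) → 61.3857
  f7: (p0, p2, p4) → 24.1517
  f8: (p0, p8, p4) → 87.1085
  f9: (p0, p3, p2) → 19.4666
  f10: (p0, p3, p8) → 103.7630
Σ area = 773.316

Euler characteristic 7−15+10 = 2 ✓

facets=10 area=773.316


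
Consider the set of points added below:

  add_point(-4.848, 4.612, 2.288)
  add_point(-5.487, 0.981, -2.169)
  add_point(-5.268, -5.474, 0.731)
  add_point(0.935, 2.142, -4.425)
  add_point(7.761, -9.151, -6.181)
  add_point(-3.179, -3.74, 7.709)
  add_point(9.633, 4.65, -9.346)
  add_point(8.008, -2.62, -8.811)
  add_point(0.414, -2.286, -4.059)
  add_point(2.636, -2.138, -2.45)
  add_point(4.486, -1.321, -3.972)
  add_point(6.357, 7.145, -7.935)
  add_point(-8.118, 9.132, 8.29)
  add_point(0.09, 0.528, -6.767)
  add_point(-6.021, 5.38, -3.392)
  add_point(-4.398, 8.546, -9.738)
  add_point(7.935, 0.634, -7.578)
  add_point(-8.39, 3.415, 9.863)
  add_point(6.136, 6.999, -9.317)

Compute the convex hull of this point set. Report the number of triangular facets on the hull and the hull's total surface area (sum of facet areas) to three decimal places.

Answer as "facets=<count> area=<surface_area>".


Extreme-point indices: [2, 4, 5, 6, 7, 11, 12, 14, 15, 17, 18] — 11 of 19 on the boundary.

Per-facet area ½‖(b−a)×(c−a)‖:
  f1: (p2, p15, p4) → 132.1743
  f2: (p5, p4, p6) → 131.9451
  f3: (p5, p2, p17) → 33.0856
  f4: (p5, p2, p4) → 55.2341
  f5: (p12, p5, p17) → 20.1290
  f6: (p12, p5, p6) → 157.1919
  f7: (p7, p4, p6) → 9.2069
  f8: (p7, p15, p6) → 54.3224
  f9: (p7, p15, p4) → 46.4822
  f10: (p14, p2, p17) → 69.9329
  f11: (p14, p2, p15) → 30.1998
  f12: (p14, p12, p17) → 36.9215
  f13: (p14, p12, p15) → 31.1851
  f14: (p11, p12, p6) → 29.0142
  f15: (p11, p12, p15) → 101.1599
  f16: (p18, p15, p6) → 9.7218
  f17: (p18, p11, p6) → 2.9576
  f18: (p18, p11, p15) → 7.3757
Σ area = 958.240

Euler: V−E+F = 11−27+18 = 2.

facets=18 area=958.240


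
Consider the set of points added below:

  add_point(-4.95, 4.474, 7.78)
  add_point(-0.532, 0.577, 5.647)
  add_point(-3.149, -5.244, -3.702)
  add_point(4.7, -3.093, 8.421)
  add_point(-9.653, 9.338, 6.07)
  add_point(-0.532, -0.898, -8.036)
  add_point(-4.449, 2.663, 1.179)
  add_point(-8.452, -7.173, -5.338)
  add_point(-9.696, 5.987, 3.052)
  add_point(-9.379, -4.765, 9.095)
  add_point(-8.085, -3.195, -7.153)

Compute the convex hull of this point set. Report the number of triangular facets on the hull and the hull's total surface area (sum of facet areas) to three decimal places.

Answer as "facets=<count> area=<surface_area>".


facets=14 area=687.364

Extreme-point indices: [0, 2, 3, 4, 5, 7, 8, 9, 10] — 9 of 11 on the boundary.

Per-facet area ½‖(b−a)×(c−a)‖:
  f1: (p9, p7, p8) → 85.1444
  f2: (p9, p7, p3) → 103.6313
  f3: (p10, p7, p8) → 29.0478
  f4: (p10, p5, p7) → 16.0654
  f5: (p2, p7, p3) → 27.6380
  f6: (p2, p5, p3) → 47.3777
  f7: (p2, p5, p7) → 18.0738
  f8: (p4, p9, p8) → 26.3631
  f9: (p4, p5, p3) → 150.8524
  f10: (p4, p10, p8) → 5.0923
  f11: (p4, p10, p5) → 72.5827
  f12: (p0, p9, p3) → 61.8576
  f13: (p0, p4, p3) → 10.0894
  f14: (p0, p4, p9) → 33.5480
Σ area = 687.364

Euler characteristic 9−21+14 = 2 ✓


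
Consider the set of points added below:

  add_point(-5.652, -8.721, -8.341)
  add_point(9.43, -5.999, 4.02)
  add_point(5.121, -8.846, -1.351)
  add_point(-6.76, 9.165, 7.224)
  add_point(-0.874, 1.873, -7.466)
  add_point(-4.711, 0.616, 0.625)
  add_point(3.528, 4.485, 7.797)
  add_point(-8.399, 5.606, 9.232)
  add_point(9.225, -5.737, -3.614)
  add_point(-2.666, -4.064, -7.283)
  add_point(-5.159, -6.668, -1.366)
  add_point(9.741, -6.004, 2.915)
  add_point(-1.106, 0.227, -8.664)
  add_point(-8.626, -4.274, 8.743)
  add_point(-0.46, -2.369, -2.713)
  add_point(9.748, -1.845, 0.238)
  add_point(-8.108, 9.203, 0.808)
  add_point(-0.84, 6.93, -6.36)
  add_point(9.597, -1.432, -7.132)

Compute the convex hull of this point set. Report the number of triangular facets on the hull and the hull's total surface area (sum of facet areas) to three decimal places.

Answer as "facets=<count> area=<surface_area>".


facets=24 area=1137.946

Points on the hull: [0, 1, 2, 3, 6, 7, 8, 11, 12, 13, 15, 16, 17, 18] (14 of 19).

Per-facet area ½‖(b−a)×(c−a)‖:
  f1: (p0, p16, p13) → 134.6468
  f2: (p17, p0, p16) → 85.9264
  f3: (p17, p0, p12) → 18.8391
  f4: (p18, p0, p12) → 52.3344
  f5: (p18, p17, p12) → 38.7208
  f6: (p18, p6, p15) → 34.2324
  f7: (p18, p17, p6) → 96.7284
  f8: (p1, p6, p13) → 94.2845
  f9: (p1, p6, p15) → 32.7272
  f10: (p7, p16, p13) → 42.5189
  f11: (p7, p6, p13) → 59.5183
  f12: (p11, p18, p15) → 14.7782
  f13: (p11, p1, p15) → 2.4288
  f14: (p3, p7, p16) → 13.3828
  f15: (p3, p7, p6) → 24.9088
  f16: (p3, p17, p16) → 29.1440
  f17: (p3, p17, p6) → 78.6106
  f18: (p8, p18, p0) → 44.2684
  f19: (p8, p11, p18) → 13.7976
  f20: (p2, p11, p1) → 3.6028
  f21: (p2, p0, p13) → 106.4428
  f22: (p2, p1, p13) → 65.6617
  f23: (p2, p8, p0) → 33.2886
  f24: (p2, p8, p11) → 17.1543
Σ area = 1137.946

Euler: V−E+F = 14−36+24 = 2.


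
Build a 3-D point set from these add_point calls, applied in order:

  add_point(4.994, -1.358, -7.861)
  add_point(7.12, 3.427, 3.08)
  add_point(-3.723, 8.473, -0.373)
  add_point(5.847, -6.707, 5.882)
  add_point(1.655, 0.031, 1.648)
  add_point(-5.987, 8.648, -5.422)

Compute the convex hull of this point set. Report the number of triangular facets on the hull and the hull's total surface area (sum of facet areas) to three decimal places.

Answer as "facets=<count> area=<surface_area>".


Points on the hull: [0, 1, 2, 3, 5] (5 of 6).

Area of each hull facet:
  f1: (p0, p1, p5) → 87.6384
  f2: (p0, p3, p5) → 110.2212
  f3: (p0, p3, p1) → 63.4048
  f4: (p2, p1, p5) → 26.9802
  f5: (p2, p3, p5) → 44.5624
  f6: (p2, p3, p1) → 61.5865
Σ area = 394.393

Euler characteristic 5−9+6 = 2 ✓

facets=6 area=394.393


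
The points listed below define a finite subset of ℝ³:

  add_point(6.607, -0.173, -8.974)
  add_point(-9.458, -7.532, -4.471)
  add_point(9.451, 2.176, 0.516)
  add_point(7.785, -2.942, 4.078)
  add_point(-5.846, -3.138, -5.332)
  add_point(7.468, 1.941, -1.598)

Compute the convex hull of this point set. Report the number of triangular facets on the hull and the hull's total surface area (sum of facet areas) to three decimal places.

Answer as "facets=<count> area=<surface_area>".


Points on the hull: [0, 1, 2, 3, 4, 5] (6 of 6).

Facet areas (half cross-product norm):
  f1: (p0, p3, p1) → 118.3528
  f2: (p0, p3, p2) → 31.7332
  f3: (p5, p0, p2) → 6.8448
  f4: (p4, p3, p1) → 42.7711
  f5: (p4, p3, p2) → 53.2312
  f6: (p4, p5, p2) → 11.9960
  f7: (p4, p0, p1) → 23.0413
  f8: (p4, p5, p0) → 51.1429
Σ area = 339.113

Euler characteristic 6−12+8 = 2 ✓

facets=8 area=339.113


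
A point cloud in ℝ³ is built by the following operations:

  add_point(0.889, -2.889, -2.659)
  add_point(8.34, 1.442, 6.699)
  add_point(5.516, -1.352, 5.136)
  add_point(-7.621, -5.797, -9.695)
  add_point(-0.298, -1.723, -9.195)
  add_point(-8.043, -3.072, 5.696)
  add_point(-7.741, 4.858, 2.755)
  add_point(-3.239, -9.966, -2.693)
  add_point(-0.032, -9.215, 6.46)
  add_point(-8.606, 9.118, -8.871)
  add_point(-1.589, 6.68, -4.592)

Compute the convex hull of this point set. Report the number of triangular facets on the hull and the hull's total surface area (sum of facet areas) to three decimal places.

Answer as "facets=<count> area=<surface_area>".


9 of the 11 inputs are extreme points: [1, 3, 4, 5, 6, 7, 8, 9, 10].

Per-facet area ½‖(b−a)×(c−a)‖:
  f1: (p5, p3, p9) → 113.9110
  f2: (p5, p3, p7) → 54.7480
  f3: (p4, p3, p9) → 56.7487
  f4: (p4, p7, p1) → 96.6975
  f5: (p4, p3, p7) → 37.7065
  f6: (p6, p1, p9) → 98.1211
  f7: (p6, p5, p9) → 40.1547
  f8: (p6, p5, p1) → 69.5119
  f9: (p8, p7, p1) → 63.2706
  f10: (p8, p5, p1) → 68.6064
  f11: (p8, p5, p7) → 47.1987
  f12: (p10, p1, p9) → 19.5809
  f13: (p10, p4, p9) → 41.1458
  f14: (p10, p4, p1) → 76.9260
Σ area = 884.328

Euler: V−E+F = 9−21+14 = 2.

facets=14 area=884.328


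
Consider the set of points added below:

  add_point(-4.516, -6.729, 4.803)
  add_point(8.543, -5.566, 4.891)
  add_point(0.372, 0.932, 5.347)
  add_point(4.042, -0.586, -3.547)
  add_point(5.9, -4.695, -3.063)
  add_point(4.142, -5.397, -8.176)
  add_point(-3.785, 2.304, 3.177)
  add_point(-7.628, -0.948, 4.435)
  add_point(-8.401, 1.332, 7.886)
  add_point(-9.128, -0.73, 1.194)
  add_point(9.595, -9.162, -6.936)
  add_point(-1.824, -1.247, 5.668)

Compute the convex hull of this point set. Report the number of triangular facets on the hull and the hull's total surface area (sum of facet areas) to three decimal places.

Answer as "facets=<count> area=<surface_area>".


facets=14 area=573.649

Points on the hull: [0, 1, 2, 3, 5, 6, 8, 9, 10] (9 of 12).

Facet areas (half cross-product norm):
  f1: (p8, p6, p9) → 19.4807
  f2: (p0, p8, p9) → 28.5238
  f3: (p5, p0, p9) → 65.2126
  f4: (p5, p0, p10) → 51.1420
  f5: (p2, p8, p6) → 15.8291
  f6: (p3, p2, p6) → 23.7752
  f7: (p3, p6, p9) → 33.1578
  f8: (p3, p5, p9) → 45.3502
  f9: (p3, p5, p10) → 21.5600
  f10: (p1, p0, p8) → 58.5449
  f11: (p1, p2, p8) → 29.3021
  f12: (p1, p0, p10) → 81.2177
  f13: (p1, p3, p10) → 54.6387
  f14: (p1, p3, p2) → 45.9140
Σ area = 573.649

Euler characteristic 9−21+14 = 2 ✓


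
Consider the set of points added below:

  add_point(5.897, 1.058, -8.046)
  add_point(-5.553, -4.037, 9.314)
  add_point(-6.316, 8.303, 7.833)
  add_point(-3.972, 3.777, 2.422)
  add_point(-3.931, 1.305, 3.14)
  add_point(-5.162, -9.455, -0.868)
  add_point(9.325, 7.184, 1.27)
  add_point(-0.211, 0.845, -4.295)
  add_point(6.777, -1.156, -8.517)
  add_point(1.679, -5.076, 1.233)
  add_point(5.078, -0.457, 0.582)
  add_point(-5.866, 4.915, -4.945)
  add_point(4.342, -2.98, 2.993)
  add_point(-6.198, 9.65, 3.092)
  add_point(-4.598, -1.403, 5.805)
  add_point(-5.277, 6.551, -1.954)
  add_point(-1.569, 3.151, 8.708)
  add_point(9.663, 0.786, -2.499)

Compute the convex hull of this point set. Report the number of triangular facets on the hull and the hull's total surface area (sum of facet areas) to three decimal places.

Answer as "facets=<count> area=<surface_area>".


facets=20 area=878.360

Points on the hull: [0, 1, 2, 5, 6, 8, 9, 11, 12, 13, 16, 17] (12 of 18).

Per-facet area ½‖(b−a)×(c−a)‖:
  f1: (p1, p5, p2) → 66.9661
  f2: (p11, p5, p2) → 98.8858
  f3: (p8, p11, p5) → 100.2294
  f4: (p8, p9, p17) → 36.2973
  f5: (p8, p9, p5) → 46.3858
  f6: (p8, p6, p17) → 19.3955
  f7: (p16, p1, p2) → 27.5536
  f8: (p16, p6, p2) → 47.1349
  f9: (p12, p6, p17) → 31.6705
  f10: (p12, p9, p17) → 15.0485
  f11: (p12, p16, p1) → 41.3890
  f12: (p12, p16, p6) → 57.5791
  f13: (p12, p1, p5) → 60.4221
  f14: (p12, p9, p5) → 3.8607
  f15: (p13, p11, p2) → 16.6478
  f16: (p13, p6, p2) → 38.8398
  f17: (p13, p6, p11) → 72.1493
  f18: (p0, p6, p11) → 74.1810
  f19: (p0, p8, p11) → 11.6874
  f20: (p0, p8, p6) → 12.0364
Σ area = 878.360

Euler: V−E+F = 12−30+20 = 2.


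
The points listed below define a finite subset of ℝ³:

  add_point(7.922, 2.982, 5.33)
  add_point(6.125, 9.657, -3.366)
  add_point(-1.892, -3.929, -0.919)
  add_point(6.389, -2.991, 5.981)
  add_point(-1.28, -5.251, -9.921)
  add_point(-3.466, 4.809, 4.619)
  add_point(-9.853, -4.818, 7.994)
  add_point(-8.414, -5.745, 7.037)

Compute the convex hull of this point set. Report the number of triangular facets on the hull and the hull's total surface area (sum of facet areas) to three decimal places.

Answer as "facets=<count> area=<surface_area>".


facets=10 area=690.303

Hull vertices (7/8): indices [0, 1, 3, 4, 5, 6, 7].

Area of each hull facet:
  f1: (p4, p1, p0) → 98.2893
  f2: (p3, p0, p6) → 47.5644
  f3: (p3, p4, p0) → 54.6783
  f4: (p5, p0, p6) → 64.3455
  f5: (p5, p1, p0) → 61.1751
  f6: (p5, p4, p6) → 105.8719
  f7: (p5, p4, p1) → 110.7889
  f8: (p7, p4, p6) → 12.4974
  f9: (p7, p3, p6) → 11.0202
  f10: (p7, p3, p4) → 124.0715
Σ area = 690.303

Euler characteristic 7−15+10 = 2 ✓


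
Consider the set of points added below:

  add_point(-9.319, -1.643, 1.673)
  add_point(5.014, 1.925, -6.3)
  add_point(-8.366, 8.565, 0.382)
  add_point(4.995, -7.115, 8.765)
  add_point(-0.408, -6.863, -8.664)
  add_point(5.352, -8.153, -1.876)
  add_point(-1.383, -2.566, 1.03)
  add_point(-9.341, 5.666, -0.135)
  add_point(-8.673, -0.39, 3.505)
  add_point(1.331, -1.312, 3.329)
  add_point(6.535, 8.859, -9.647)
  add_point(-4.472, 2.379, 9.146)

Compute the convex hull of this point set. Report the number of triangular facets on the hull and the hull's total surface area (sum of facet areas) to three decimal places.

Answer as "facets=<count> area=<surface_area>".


Extreme-point indices: [0, 2, 3, 4, 5, 7, 8, 10, 11] — 9 of 12 on the boundary.

Per-facet area ½‖(b−a)×(c−a)‖:
  f1: (p4, p10, p7) → 137.5730
  f2: (p4, p5, p10) → 77.1532
  f3: (p2, p10, p7) → 27.3915
  f4: (p2, p11, p10) → 101.2724
  f5: (p0, p4, p7) → 54.1235
  f6: (p8, p0, p7) → 8.1994
  f7: (p8, p2, p7) → 8.0464
  f8: (p8, p2, p11) → 35.6119
  f9: (p3, p4, p5) → 33.6215
  f10: (p3, p0, p4) → 116.2117
  f11: (p3, p8, p11) → 50.3755
  f12: (p3, p8, p0) → 17.9372
  f13: (p3, p5, p10) → 94.7431
  f14: (p3, p11, p10) → 150.3369
Σ area = 912.597

Euler characteristic 9−21+14 = 2 ✓

facets=14 area=912.597


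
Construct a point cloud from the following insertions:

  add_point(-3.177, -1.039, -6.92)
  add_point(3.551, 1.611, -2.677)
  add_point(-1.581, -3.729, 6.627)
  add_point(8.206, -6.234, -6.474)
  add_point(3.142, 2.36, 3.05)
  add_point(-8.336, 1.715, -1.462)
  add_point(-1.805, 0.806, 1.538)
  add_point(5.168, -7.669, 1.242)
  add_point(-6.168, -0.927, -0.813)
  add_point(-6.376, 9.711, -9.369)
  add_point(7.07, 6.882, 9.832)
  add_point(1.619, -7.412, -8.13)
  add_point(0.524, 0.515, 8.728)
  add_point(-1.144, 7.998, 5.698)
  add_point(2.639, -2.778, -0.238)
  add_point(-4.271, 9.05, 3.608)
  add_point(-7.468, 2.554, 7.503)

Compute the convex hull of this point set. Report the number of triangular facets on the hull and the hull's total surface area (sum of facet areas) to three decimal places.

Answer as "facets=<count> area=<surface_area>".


facets=22 area=968.642

13 of the 17 inputs are extreme points: [0, 2, 3, 5, 7, 8, 9, 10, 11, 12, 13, 15, 16].

Area of each hull facet:
  f1: (p9, p10, p3) → 210.2833
  f2: (p0, p9, p5) → 42.8992
  f3: (p15, p9, p10) → 68.1185
  f4: (p7, p10, p3) → 68.7539
  f5: (p16, p9, p5) → 41.1060
  f6: (p16, p15, p9) → 48.4685
  f7: (p11, p7, p3) → 28.6613
  f8: (p11, p9, p3) → 62.9471
  f9: (p11, p0, p9) → 22.5513
  f10: (p11, p0, p5) → 21.0564
  f11: (p11, p7, p2) → 45.8294
  f12: (p12, p16, p10) → 32.5095
  f13: (p12, p16, p2) → 20.9281
  f14: (p12, p7, p10) → 53.2321
  f15: (p12, p7, p2) → 23.5997
  f16: (p13, p15, p10) → 3.4851
  f17: (p13, p16, p10) → 34.5652
  f18: (p13, p16, p15) → 15.8601
  f19: (p8, p11, p5) → 16.0787
  f20: (p8, p11, p2) → 57.3617
  f21: (p8, p16, p5) → 15.4934
  f22: (p8, p16, p2) → 34.8535
Σ area = 968.642

Euler: V−E+F = 13−33+22 = 2.


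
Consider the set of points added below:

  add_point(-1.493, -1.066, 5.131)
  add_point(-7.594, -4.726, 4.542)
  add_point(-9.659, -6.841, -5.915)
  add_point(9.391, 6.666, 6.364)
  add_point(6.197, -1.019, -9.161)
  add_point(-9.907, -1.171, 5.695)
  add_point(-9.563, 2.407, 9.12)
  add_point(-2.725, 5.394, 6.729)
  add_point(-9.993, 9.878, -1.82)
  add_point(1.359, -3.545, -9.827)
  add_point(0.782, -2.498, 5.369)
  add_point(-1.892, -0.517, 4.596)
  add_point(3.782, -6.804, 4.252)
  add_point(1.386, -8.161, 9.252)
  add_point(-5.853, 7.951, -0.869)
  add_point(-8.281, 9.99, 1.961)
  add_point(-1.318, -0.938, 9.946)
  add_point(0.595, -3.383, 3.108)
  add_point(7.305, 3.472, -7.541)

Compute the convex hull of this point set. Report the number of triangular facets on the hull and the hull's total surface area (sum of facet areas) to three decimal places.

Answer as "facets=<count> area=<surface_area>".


facets=22 area=1203.809

13 of the 19 inputs are extreme points: [1, 2, 3, 4, 5, 6, 8, 9, 12, 13, 15, 16, 18].

Area of each hull facet:
  f1: (p2, p9, p8) → 103.0596
  f2: (p18, p3, p8) → 135.5158
  f3: (p18, p9, p8) → 88.7301
  f4: (p15, p3, p8) → 30.5922
  f5: (p15, p6, p8) → 18.2073
  f6: (p15, p6, p3) → 95.7548
  f7: (p16, p13, p3) → 51.3863
  f8: (p16, p6, p3) → 52.9410
  f9: (p16, p6, p13) → 25.8994
  f10: (p1, p2, p13) → 49.6776
  f11: (p4, p18, p9) → 10.1231
  f12: (p4, p18, p3) → 29.4060
  f13: (p5, p1, p2) → 22.7052
  f14: (p5, p2, p8) → 85.4639
  f15: (p5, p6, p8) → 32.4511
  f16: (p5, p6, p13) → 33.8385
  f17: (p5, p1, p13) → 19.0732
  f18: (p12, p4, p9) → 39.7657
  f19: (p12, p2, p13) → 47.1940
  f20: (p12, p2, p9) → 86.8229
  f21: (p12, p13, p3) → 40.7262
  f22: (p12, p4, p3) → 104.4755
Σ area = 1203.809

Check V−E+F: 13 − 33 + 22 = 2.


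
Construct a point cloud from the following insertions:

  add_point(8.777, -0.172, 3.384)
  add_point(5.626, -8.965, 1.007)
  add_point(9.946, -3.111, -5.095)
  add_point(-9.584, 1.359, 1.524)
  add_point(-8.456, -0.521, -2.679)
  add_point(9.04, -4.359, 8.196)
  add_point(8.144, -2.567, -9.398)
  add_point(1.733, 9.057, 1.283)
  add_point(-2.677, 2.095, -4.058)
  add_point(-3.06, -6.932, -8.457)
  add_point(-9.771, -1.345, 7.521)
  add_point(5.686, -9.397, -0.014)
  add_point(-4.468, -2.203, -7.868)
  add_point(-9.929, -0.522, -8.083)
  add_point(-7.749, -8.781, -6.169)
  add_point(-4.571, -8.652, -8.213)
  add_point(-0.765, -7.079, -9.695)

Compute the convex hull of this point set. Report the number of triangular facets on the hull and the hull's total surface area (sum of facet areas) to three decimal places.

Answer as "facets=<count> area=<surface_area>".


facets=22 area=1068.572

13 of the 17 inputs are extreme points: [0, 1, 2, 3, 5, 6, 7, 10, 11, 13, 14, 15, 16].

Area of each hull facet:
  f1: (p10, p5, p7) → 131.1961
  f2: (p6, p7, p13) → 135.0185
  f3: (p6, p7, p2) → 37.4668
  f4: (p0, p7, p2) → 52.6614
  f5: (p0, p5, p2) → 25.2152
  f6: (p0, p5, p7) → 27.8955
  f7: (p3, p7, p13) → 66.5626
  f8: (p3, p10, p13) → 18.7311
  f9: (p3, p10, p7) → 43.3642
  f10: (p14, p10, p13) → 65.8440
  f11: (p11, p6, p2) → 19.5668
  f12: (p11, p5, p2) → 46.5474
  f13: (p16, p11, p6) → 53.7503
  f14: (p16, p6, p13) → 50.6782
  f15: (p1, p10, p5) → 83.1862
  f16: (p1, p11, p5) → 2.2891
  f17: (p1, p14, p10) → 114.0081
  f18: (p1, p11, p14) → 7.7861
  f19: (p15, p11, p14) → 23.5843
  f20: (p15, p16, p11) → 25.7510
  f21: (p15, p14, p13) → 16.5191
  f22: (p15, p16, p13) → 20.9502
Σ area = 1068.572

Check V−E+F: 13 − 33 + 22 = 2.


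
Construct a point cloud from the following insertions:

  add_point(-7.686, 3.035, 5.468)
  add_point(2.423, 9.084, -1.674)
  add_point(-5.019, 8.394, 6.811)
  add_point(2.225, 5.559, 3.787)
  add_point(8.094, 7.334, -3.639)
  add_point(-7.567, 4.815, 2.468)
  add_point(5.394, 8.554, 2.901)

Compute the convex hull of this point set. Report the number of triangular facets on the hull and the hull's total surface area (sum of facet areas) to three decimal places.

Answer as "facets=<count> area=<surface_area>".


Points on the hull: [0, 1, 2, 3, 4, 5, 6] (7 of 7).

Facet areas (half cross-product norm):
  f1: (p3, p4, p0) → 32.8558
  f2: (p3, p2, p0) → 25.6007
  f3: (p5, p4, p0) → 26.9773
  f4: (p5, p1, p4) → 22.3474
  f5: (p5, p2, p0) → 10.3022
  f6: (p5, p1, p2) → 34.0647
  f7: (p6, p3, p4) → 15.0511
  f8: (p6, p3, p2) → 16.4705
  f9: (p6, p1, p4) → 16.5591
  f10: (p6, p1, p2) → 29.7868
Σ area = 230.016

Euler: V−E+F = 7−15+10 = 2.

facets=10 area=230.016


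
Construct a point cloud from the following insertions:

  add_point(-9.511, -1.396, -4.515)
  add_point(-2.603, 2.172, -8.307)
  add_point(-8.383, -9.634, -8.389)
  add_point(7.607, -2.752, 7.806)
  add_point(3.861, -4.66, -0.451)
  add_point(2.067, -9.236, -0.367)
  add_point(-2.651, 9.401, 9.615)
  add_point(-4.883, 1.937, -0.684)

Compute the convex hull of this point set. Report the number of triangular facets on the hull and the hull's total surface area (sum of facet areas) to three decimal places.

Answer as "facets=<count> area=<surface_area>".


facets=10 area=724.126

7 of the 8 inputs are extreme points: [0, 1, 2, 3, 4, 5, 6].

Area of each hull facet:
  f1: (p2, p6, p0) → 54.9716
  f2: (p1, p6, p0) → 80.8392
  f3: (p1, p6, p3) → 142.3845
  f4: (p1, p2, p0) → 39.5248
  f5: (p5, p1, p2) → 80.1453
  f6: (p5, p6, p3) → 92.7312
  f7: (p5, p2, p6) → 141.4694
  f8: (p4, p1, p3) → 42.1599
  f9: (p4, p5, p3) → 21.5454
  f10: (p4, p5, p1) → 28.3543
Σ area = 724.126

Euler: V−E+F = 7−15+10 = 2.


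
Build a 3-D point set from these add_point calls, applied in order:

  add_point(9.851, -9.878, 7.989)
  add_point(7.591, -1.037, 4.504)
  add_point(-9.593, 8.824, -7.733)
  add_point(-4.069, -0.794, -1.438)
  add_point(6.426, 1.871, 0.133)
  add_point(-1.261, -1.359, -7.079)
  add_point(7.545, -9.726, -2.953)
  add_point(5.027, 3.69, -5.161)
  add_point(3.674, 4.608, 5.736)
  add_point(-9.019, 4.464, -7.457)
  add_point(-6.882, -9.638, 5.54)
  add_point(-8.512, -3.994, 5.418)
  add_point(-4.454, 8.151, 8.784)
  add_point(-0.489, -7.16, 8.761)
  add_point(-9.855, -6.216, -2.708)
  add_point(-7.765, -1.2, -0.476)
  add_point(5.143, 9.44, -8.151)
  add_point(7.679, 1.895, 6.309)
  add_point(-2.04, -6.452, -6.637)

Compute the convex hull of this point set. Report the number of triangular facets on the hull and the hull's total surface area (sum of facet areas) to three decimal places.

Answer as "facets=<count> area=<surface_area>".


13 of the 19 inputs are extreme points: [0, 2, 6, 8, 9, 10, 11, 12, 13, 14, 16, 17, 18].

Facet areas (half cross-product norm):
  f1: (p2, p12, p16) → 123.0449
  f2: (p6, p16, p0) → 106.9754
  f3: (p10, p6, p14) → 77.6292
  f4: (p10, p6, p0) → 88.7353
  f5: (p17, p16, p0) → 80.2249
  f6: (p17, p12, p0) → 68.8151
  f7: (p18, p6, p14) → 35.8755
  f8: (p18, p6, p16) → 94.1688
  f9: (p11, p10, p14) → 24.6220
  f10: (p11, p10, p12) → 23.8096
  f11: (p11, p2, p14) → 67.5537
  f12: (p11, p2, p12) → 109.3967
  f13: (p13, p12, p0) → 74.0168
  f14: (p13, p10, p0) → 28.9743
  f15: (p13, p10, p12) → 59.5704
  f16: (p8, p12, p16) → 66.7366
  f17: (p8, p17, p16) → 35.1808
  f18: (p8, p17, p12) → 10.6336
  f19: (p9, p2, p14) → 10.2426
  f20: (p9, p18, p14) → 49.9993
  f21: (p9, p2, p16) → 32.3835
  f22: (p9, p18, p16) → 95.0330
Σ area = 1363.622

Euler characteristic 13−33+22 = 2 ✓

facets=22 area=1363.622


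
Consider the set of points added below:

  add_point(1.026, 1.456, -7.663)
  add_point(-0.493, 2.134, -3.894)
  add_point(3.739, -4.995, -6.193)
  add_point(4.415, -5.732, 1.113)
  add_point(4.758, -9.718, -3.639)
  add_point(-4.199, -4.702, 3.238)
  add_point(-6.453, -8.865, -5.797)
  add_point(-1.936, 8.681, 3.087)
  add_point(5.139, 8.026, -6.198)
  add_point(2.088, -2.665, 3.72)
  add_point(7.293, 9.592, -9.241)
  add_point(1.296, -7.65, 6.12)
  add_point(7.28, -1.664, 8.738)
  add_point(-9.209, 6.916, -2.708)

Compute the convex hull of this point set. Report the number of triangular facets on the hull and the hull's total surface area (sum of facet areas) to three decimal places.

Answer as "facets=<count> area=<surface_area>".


10 of the 14 inputs are extreme points: [0, 2, 4, 5, 6, 7, 10, 11, 12, 13].

Facet areas (half cross-product norm):
  f1: (p12, p4, p10) → 144.5629
  f2: (p6, p5, p13) → 70.8098
  f3: (p7, p10, p13) → 72.9975
  f4: (p7, p12, p10) → 115.3755
  f5: (p7, p5, p13) → 61.1770
  f6: (p7, p5, p12) → 82.4952
  f7: (p11, p12, p4) → 45.9780
  f8: (p11, p5, p12) → 28.2194
  f9: (p11, p6, p4) → 59.6522
  f10: (p11, p6, p5) → 32.5038
  f11: (p0, p10, p13) → 64.0704
  f12: (p0, p6, p13) → 79.9023
  f13: (p0, p6, p10) → 1.9950
  f14: (p2, p4, p10) → 20.4492
  f15: (p2, p6, p10) → 69.1345
  f16: (p2, p6, p4) → 29.4760
Σ area = 978.799

Euler: V−E+F = 10−24+16 = 2.

facets=16 area=978.799


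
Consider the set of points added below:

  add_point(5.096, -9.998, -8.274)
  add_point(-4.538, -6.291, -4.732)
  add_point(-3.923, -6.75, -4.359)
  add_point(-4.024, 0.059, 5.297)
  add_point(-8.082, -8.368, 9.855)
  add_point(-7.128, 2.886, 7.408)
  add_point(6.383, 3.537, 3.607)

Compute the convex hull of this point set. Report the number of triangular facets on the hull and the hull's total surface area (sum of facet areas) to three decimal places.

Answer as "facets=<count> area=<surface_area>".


Extreme-point indices: [0, 1, 2, 4, 5, 6] — 6 of 7 on the boundary.

Area of each hull facet:
  f1: (p0, p6, p4) → 170.3019
  f2: (p1, p0, p6) → 90.0710
  f3: (p5, p6, p4) → 79.8343
  f4: (p5, p1, p4) → 81.8084
  f5: (p5, p1, p6) → 101.7304
  f6: (p2, p0, p4) → 63.3852
  f7: (p2, p1, p4) → 6.1121
  f8: (p2, p1, p0) → 3.4261
Σ area = 596.670

Euler characteristic 6−12+8 = 2 ✓

facets=8 area=596.670


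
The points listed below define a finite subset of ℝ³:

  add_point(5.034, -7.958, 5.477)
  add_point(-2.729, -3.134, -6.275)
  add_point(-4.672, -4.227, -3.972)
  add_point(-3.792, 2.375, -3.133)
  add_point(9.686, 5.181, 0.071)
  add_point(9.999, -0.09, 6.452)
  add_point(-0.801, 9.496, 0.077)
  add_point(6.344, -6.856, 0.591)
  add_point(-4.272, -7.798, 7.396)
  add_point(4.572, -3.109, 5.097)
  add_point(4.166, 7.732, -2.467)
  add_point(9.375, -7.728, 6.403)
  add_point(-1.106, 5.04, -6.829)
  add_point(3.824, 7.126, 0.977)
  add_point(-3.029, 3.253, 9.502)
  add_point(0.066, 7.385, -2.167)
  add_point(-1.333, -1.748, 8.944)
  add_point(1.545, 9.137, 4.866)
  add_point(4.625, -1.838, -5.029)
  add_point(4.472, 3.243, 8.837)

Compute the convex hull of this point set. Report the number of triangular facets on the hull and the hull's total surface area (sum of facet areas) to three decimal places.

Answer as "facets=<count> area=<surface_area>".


Hull vertices (17/20): indices [0, 1, 2, 3, 4, 5, 6, 7, 8, 10, 11, 12, 14, 16, 17, 18, 19].

Per-facet area ½‖(b−a)×(c−a)‖:
  f1: (p8, p14, p2) → 67.0513
  f2: (p17, p14, p6) → 22.4509
  f3: (p3, p14, p2) → 41.7250
  f4: (p3, p14, p6) → 47.0452
  f5: (p4, p17, p5) → 42.2653
  f6: (p4, p11, p5) → 24.7418
  f7: (p19, p17, p5) → 22.9266
  f8: (p19, p17, p14) → 27.2703
  f9: (p19, p11, p5) → 23.9325
  f10: (p16, p8, p14) → 12.8471
  f11: (p16, p11, p8) → 43.0072
  f12: (p16, p19, p14) → 18.8831
  f13: (p16, p19, p11) → 45.0952
  f14: (p7, p8, p2) → 64.9602
  f15: (p7, p4, p18) → 38.7961
  f16: (p7, p4, p11) → 41.3045
  f17: (p12, p4, p18) → 45.5837
  f18: (p12, p3, p6) → 20.7835
  f19: (p12, p3, p2) → 15.6255
  f20: (p0, p11, p8) → 8.5929
  f21: (p0, p7, p8) → 22.1532
  f22: (p0, p7, p11) → 11.4836
  f23: (p1, p7, p2) → 19.1527
  f24: (p1, p7, p18) → 28.5047
  f25: (p1, p12, p2) → 11.5981
  f26: (p1, p12, p18) → 29.6690
  f27: (p10, p12, p6) → 20.8875
  f28: (p10, p12, p4) → 17.5953
  f29: (p10, p17, p6) → 15.6409
  f30: (p10, p4, p17) → 26.0694
Σ area = 877.642

Euler characteristic 17−45+30 = 2 ✓

facets=30 area=877.642


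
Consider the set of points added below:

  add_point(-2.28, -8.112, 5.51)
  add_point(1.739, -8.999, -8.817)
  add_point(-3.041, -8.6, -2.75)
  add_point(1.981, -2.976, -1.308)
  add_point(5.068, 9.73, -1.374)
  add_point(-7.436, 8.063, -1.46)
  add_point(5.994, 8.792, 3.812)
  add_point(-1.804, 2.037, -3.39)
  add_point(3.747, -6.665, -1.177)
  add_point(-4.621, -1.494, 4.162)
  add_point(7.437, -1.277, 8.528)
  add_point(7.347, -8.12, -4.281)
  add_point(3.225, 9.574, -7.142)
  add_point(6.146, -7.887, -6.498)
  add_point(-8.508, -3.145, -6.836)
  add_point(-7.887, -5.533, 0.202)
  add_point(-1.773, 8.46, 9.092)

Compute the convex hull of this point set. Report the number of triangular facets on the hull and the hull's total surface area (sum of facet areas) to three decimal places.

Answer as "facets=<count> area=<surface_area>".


facets=22 area=1119.349

Extreme-point indices: [0, 1, 2, 4, 5, 6, 10, 11, 12, 13, 14, 15, 16] — 13 of 17 on the boundary.

Facet areas (half cross-product norm):
  f1: (p0, p16, p10) → 81.5258
  f2: (p5, p16, p4) → 66.3489
  f3: (p6, p16, p10) → 51.9895
  f4: (p6, p16, p4) → 22.9582
  f5: (p12, p5, p14) → 75.9431
  f6: (p12, p5, p4) → 36.3055
  f7: (p1, p12, p14) → 100.9211
  f8: (p1, p12, p13) → 45.1261
  f9: (p15, p0, p16) → 68.2449
  f10: (p15, p5, p16) → 81.9654
  f11: (p15, p5, p14) → 46.1542
  f12: (p11, p6, p4) → 48.7318
  f13: (p11, p12, p4) → 54.6705
  f14: (p11, p12, p13) → 21.9724
  f15: (p11, p6, p10) → 81.3056
  f16: (p11, p0, p10) → 77.8447
  f17: (p11, p1, p13) → 3.9814
  f18: (p11, p1, p0) → 49.6564
  f19: (p2, p1, p0) → 22.0899
  f20: (p2, p15, p0) → 24.3930
  f21: (p2, p1, p14) → 33.7417
  f22: (p2, p15, p14) → 23.4790
Σ area = 1119.349

Check V−E+F: 13 − 33 + 22 = 2.


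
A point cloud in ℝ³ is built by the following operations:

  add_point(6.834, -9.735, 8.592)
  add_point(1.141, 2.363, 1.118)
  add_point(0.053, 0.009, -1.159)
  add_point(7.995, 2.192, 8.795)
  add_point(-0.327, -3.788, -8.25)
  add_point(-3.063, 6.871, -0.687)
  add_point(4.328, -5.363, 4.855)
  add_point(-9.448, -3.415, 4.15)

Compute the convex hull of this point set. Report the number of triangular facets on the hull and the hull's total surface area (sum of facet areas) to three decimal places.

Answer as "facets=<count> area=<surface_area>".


facets=6 area=629.619

5 of the 8 inputs are extreme points: [0, 3, 4, 5, 7].

Area of each hull facet:
  f1: (p0, p3, p7) → 104.3592
  f2: (p4, p0, p7) → 130.2184
  f3: (p4, p0, p3) → 111.4523
  f4: (p5, p3, p7) → 99.0441
  f5: (p5, p4, p7) → 82.4848
  f6: (p5, p4, p3) → 102.0607
Σ area = 629.619

Check V−E+F: 5 − 9 + 6 = 2.
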